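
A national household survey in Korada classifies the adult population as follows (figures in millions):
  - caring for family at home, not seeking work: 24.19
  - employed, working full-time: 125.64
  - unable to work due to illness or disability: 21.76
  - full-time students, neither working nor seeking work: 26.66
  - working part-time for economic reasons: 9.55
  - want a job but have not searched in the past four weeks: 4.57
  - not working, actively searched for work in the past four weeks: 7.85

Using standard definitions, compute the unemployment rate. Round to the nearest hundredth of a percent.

Unemployment rate ≈ 5.49%.

Employed = 125.64 + 9.55 = 135.19 million (anyone who worked, including part-time for economic reasons, counts as employed).
Unemployed = 7.85 million.
Labor force = 135.19 + 7.85 = 143.04 million.
Unemployment rate = 7.85 / 143.04 = 5.49%.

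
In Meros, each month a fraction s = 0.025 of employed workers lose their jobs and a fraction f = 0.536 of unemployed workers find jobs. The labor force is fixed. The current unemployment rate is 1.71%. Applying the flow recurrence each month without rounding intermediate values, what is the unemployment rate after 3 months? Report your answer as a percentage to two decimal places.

With a fixed labor force, u_{t+1} = u_t + s·(1−u_t) − f·u_t = u_t·(1−s−f) + s.
Here 1−s−f = 0.439 and s = 0.025.
u_1 = 0.017100 × 0.439 + 0.025 = 0.032507.
u_2 = 0.032507 × 0.439 + 0.025 = 0.039271.
u_3 = 0.039271 × 0.439 + 0.025 = 0.042240.

Unemployment rate after three months ≈ 4.22%.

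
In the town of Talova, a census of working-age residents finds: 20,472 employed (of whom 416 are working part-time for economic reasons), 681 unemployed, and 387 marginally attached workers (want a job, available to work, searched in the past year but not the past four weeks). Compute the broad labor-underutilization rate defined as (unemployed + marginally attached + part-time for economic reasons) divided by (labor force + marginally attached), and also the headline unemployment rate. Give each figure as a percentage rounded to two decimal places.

Broad underutilization rate ≈ 6.89%; headline unemployment rate ≈ 3.22%.

Labor force = 20,472 + 681 = 21,153.
Numerator = 681 + 387 + 416 = 1,484.
Denominator = 21,153 + 387 = 21,540.
Broad rate = 1,484 / 21,540 = 6.89%.
Headline unemployment rate = 681 / 21,153 = 3.22%.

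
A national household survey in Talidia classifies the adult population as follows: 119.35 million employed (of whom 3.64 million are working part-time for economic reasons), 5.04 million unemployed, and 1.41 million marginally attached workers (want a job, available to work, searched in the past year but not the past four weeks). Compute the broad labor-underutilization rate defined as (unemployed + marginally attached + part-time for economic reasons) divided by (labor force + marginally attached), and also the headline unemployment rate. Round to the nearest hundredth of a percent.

Labor force = 119.35 + 5.04 = 124.39 million.
Numerator = 5.04 + 1.41 + 3.64 = 10.09 million.
Denominator = 124.39 + 1.41 = 125.80 million.
Broad rate = 10.09 / 125.80 = 8.02%.
Headline unemployment rate = 5.04 / 124.39 = 4.05%.

Broad underutilization rate ≈ 8.02%; headline unemployment rate ≈ 4.05%.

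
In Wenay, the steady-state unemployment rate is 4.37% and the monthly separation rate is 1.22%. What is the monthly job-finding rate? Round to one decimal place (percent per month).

Job-finding rate ≈ 26.7% per month.

From u* = s/(s+f): f = s·(1−u)/u.
f = 1.22 × (1 − 0.0437) / 0.0437 = 1.1667 / 0.0437 ≈ 26.7% per month.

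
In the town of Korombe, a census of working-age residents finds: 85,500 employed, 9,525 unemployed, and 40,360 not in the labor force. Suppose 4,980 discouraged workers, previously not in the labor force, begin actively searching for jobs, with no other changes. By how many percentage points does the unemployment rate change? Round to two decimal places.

The unemployment rate changes by +4.48 percentage points.

Initially, labor force = 85,500 + 9,525 = 95,025, so u = 9,525/95,025 = 10.02%.
After the change, unemployed and labor force both rise by 4,980 → E = 85,500, U = 14,505, labor force = 100,005.
New unemployment rate = 14,505 / 100,005 = 14.50%.
Change = 14.50% − 10.02% = +4.48 percentage points.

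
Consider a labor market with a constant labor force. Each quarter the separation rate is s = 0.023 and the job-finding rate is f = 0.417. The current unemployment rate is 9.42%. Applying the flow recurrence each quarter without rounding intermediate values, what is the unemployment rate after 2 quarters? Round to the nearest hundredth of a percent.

With a fixed labor force, u_{t+1} = u_t + s·(1−u_t) − f·u_t = u_t·(1−s−f) + s.
Here 1−s−f = 0.560 and s = 0.023.
u_1 = 0.094200 × 0.560 + 0.023 = 0.075752.
u_2 = 0.075752 × 0.560 + 0.023 = 0.065421.

Unemployment rate after two quarters ≈ 6.54%.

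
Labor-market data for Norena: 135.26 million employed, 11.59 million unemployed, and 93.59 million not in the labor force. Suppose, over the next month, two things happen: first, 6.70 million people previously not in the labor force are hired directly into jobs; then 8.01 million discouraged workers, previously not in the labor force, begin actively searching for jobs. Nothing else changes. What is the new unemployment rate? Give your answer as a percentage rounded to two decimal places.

Initially, labor force = 135.26 + 11.59 = 146.85 million, so u = 11.59/146.85 = 7.89%.
After the first change, employed and labor force both rise by 6.70; unemployed unchanged → E = 141.96, U = 11.59, labor force = 153.55 million.
After the second change, unemployed and labor force both rise by 8.01 → E = 141.96, U = 19.60, labor force = 161.56 million.
New unemployment rate = 19.60 / 161.56 = 12.13%.

New unemployment rate ≈ 12.13%.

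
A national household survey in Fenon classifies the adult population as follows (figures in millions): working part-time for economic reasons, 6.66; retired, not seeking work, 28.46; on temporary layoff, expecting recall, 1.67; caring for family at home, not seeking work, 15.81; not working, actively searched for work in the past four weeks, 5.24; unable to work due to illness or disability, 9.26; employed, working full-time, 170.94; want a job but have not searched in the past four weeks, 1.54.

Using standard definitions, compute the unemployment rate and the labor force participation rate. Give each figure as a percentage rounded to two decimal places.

Employed = 6.66 + 170.94 = 177.60 million (anyone who worked, including part-time for economic reasons, counts as employed).
Unemployed = 1.67 + 5.24 = 6.91 million (jobless and actively searching, or on temporary layoff).
Labor force = 177.60 + 6.91 = 184.51 million.
Not in labor force = 28.46 + 15.81 + 9.26 + 1.54 = 55.07 million (those not working and not actively searching are outside the labor force — including those who want a job but have given up searching).
Civilian working-age population = 184.51 + 55.07 = 239.58 million.
Unemployment rate = 6.91 / 184.51 = 3.75%.
Labor force participation rate = 184.51 / 239.58 = 77.01%.

Unemployment rate ≈ 3.75%; labor force participation rate ≈ 77.01%.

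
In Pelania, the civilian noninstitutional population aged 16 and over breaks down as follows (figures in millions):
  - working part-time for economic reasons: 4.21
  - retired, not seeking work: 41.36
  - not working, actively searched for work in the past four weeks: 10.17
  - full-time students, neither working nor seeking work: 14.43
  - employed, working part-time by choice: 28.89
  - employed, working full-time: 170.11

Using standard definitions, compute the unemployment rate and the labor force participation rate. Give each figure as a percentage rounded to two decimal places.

Employed = 4.21 + 28.89 + 170.11 = 203.21 million (anyone who worked, including part-time for economic reasons, counts as employed).
Unemployed = 10.17 million.
Labor force = 203.21 + 10.17 = 213.38 million.
Not in labor force = 41.36 + 14.43 = 55.79 million (those not working and not actively searching are outside the labor force).
Civilian working-age population = 213.38 + 55.79 = 269.17 million.
Unemployment rate = 10.17 / 213.38 = 4.77%.
Labor force participation rate = 213.38 / 269.17 = 79.27%.

Unemployment rate ≈ 4.77%; labor force participation rate ≈ 79.27%.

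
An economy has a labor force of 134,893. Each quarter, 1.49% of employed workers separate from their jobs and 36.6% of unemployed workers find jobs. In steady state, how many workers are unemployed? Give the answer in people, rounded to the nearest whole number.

About 5,277 are unemployed in steady state.

Steady-state unemployment rate u* = s/(s+f) = 1.49/(1.49+36.6) = 0.039118.
Unemployed = u* × labor force = 0.039118 × 134,893 ≈ 5,277.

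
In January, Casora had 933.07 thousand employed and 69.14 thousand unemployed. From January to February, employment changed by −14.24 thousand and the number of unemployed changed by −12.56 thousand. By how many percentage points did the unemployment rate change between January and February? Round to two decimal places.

January: labor force = 933.07 + 69.14 = 1,002.21; u = 69.14/1,002.21 = 6.90%.
February: labor force = 918.83 + 56.58 = 975.41; u = 56.58/975.41 = 5.80%.
Change = 5.80% − 6.90% = −1.10 pp.

The unemployment rate changed by −1.10 percentage points.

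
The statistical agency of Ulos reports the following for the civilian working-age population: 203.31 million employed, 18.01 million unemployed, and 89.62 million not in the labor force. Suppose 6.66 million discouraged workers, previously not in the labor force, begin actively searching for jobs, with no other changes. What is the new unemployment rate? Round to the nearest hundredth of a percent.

New unemployment rate ≈ 10.82%.

Initially, labor force = 203.31 + 18.01 = 221.32 million, so u = 18.01/221.32 = 8.14%.
After the change, unemployed and labor force both rise by 6.66 → E = 203.31, U = 24.67, labor force = 227.98 million.
New unemployment rate = 24.67 / 227.98 = 10.82%.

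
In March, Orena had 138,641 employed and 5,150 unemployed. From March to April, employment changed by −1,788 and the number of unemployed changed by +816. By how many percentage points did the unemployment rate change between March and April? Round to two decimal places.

March: labor force = 138,641 + 5,150 = 143,791; u = 5,150/143,791 = 3.58%.
April: labor force = 136,853 + 5,966 = 142,819; u = 5,966/142,819 = 4.18%.
Change = 4.18% − 3.58% = +0.60 pp.

The unemployment rate changed by +0.60 percentage points.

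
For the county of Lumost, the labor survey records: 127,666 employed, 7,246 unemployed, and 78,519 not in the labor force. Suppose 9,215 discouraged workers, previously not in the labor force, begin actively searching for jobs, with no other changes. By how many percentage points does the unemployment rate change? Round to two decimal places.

The unemployment rate changes by +6.05 percentage points.

Initially, labor force = 127,666 + 7,246 = 134,912, so u = 7,246/134,912 = 5.37%.
After the change, unemployed and labor force both rise by 9,215 → E = 127,666, U = 16,461, labor force = 144,127.
New unemployment rate = 16,461 / 144,127 = 11.42%.
Change = 11.42% − 5.37% = +6.05 percentage points.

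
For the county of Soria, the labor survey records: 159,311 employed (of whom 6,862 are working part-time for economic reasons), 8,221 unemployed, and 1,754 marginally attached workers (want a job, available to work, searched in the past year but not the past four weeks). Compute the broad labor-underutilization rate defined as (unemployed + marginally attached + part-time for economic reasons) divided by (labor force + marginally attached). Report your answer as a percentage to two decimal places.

Labor force = 159,311 + 8,221 = 167,532.
Numerator = 8,221 + 1,754 + 6,862 = 16,837.
Denominator = 167,532 + 1,754 = 169,286.
Broad rate = 16,837 / 169,286 = 9.95%.

Broad underutilization rate ≈ 9.95%.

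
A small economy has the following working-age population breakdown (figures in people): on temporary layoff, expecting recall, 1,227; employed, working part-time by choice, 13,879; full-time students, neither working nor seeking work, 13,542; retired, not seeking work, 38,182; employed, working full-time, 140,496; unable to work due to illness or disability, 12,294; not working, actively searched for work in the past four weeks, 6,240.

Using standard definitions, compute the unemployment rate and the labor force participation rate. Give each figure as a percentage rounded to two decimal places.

Unemployment rate ≈ 4.61%; labor force participation rate ≈ 71.66%.

Employed = 13,879 + 140,496 = 154,375.
Unemployed = 1,227 + 6,240 = 7,467 (jobless and actively searching, or on temporary layoff).
Labor force = 154,375 + 7,467 = 161,842.
Not in labor force = 13,542 + 38,182 + 12,294 = 64,018 (those not working and not actively searching are outside the labor force).
Civilian working-age population = 161,842 + 64,018 = 225,860.
Unemployment rate = 7,467 / 161,842 = 4.61%.
Labor force participation rate = 161,842 / 225,860 = 71.66%.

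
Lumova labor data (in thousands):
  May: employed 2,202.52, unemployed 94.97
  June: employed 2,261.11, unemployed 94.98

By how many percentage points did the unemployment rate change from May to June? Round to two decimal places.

The unemployment rate changed by −0.10 percentage points.

May: labor force = 2,202.52 + 94.97 = 2,297.49; u = 94.97/2,297.49 = 4.13%.
June: labor force = 2,261.11 + 94.98 = 2,356.09; u = 94.98/2,356.09 = 4.03%.
Change = 4.03% − 4.13% = −0.10 pp.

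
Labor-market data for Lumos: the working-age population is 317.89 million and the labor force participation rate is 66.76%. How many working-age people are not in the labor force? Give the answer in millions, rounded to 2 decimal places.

Share not in the labor force = 1 − 0.6676 = 0.3324.
Not in labor force = 0.3324 × 317.89 ≈ 105.67 million.

About 105.67 million are not in the labor force.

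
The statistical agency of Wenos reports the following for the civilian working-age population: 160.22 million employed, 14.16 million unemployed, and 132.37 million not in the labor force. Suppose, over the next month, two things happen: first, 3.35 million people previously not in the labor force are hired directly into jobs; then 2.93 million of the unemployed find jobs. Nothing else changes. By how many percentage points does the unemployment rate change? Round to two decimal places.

Initially, labor force = 160.22 + 14.16 = 174.38 million, so u = 14.16/174.38 = 8.12%.
After the first change, employed and labor force both rise by 3.35; unemployed unchanged → E = 163.57, U = 14.16, labor force = 177.73 million.
After the second change, unemployed falls and employed rises by 2.93; labor force unchanged → E = 166.50, U = 11.23, labor force = 177.73 million.
New unemployment rate = 11.23 / 177.73 = 6.32%.
Change = 6.32% − 8.12% = −1.80 percentage points.

The unemployment rate changes by −1.80 percentage points.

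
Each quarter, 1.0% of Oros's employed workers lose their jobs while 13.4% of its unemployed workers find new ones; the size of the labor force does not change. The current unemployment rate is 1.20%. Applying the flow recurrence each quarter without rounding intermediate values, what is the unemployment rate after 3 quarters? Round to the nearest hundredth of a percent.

With a fixed labor force, u_{t+1} = u_t + s·(1−u_t) − f·u_t = u_t·(1−s−f) + s.
Here 1−s−f = 0.856 and s = 0.010.
u_1 = 0.012000 × 0.856 + 0.010 = 0.020272.
u_2 = 0.020272 × 0.856 + 0.010 = 0.027353.
u_3 = 0.027353 × 0.856 + 0.010 = 0.033414.

Unemployment rate after three quarters ≈ 3.34%.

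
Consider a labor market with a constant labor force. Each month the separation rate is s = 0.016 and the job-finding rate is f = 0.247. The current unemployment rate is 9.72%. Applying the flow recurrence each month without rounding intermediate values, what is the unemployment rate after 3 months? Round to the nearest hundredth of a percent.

Unemployment rate after three months ≈ 7.54%.

With a fixed labor force, u_{t+1} = u_t + s·(1−u_t) − f·u_t = u_t·(1−s−f) + s.
Here 1−s−f = 0.737 and s = 0.016.
u_1 = 0.097200 × 0.737 + 0.016 = 0.087636.
u_2 = 0.087636 × 0.737 + 0.016 = 0.080588.
u_3 = 0.080588 × 0.737 + 0.016 = 0.075393.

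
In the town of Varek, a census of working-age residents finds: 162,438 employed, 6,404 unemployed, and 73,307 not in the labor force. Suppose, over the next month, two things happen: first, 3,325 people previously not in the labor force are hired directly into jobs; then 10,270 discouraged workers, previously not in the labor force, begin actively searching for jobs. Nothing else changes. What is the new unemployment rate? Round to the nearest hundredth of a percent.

Initially, labor force = 162,438 + 6,404 = 168,842, so u = 6,404/168,842 = 3.79%.
After the first change, employed and labor force both rise by 3,325; unemployed unchanged → E = 165,763, U = 6,404, labor force = 172,167.
After the second change, unemployed and labor force both rise by 10,270 → E = 165,763, U = 16,674, labor force = 182,437.
New unemployment rate = 16,674 / 182,437 = 9.14%.

New unemployment rate ≈ 9.14%.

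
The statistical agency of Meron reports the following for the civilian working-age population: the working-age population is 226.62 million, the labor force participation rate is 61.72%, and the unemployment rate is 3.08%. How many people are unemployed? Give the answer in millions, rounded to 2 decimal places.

Labor force = 0.6172 × 226.62 = 139.87 million.
Unemployed = 0.0308 × 139.87 ≈ 4.31 million.

About 4.31 million are unemployed.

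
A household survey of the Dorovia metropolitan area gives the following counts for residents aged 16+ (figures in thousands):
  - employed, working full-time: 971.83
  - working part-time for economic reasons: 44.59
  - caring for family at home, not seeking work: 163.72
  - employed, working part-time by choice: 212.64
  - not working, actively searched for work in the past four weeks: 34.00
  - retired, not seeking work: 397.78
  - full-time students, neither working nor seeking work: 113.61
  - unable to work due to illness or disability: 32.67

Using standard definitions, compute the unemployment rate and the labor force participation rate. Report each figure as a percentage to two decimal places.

Employed = 971.83 + 44.59 + 212.64 = 1,229.06 thousand (anyone who worked, including part-time for economic reasons, counts as employed).
Unemployed = 34.00 thousand.
Labor force = 1,229.06 + 34.00 = 1,263.06 thousand.
Not in labor force = 163.72 + 397.78 + 113.61 + 32.67 = 707.78 thousand (those not working and not actively searching are outside the labor force).
Civilian working-age population = 1,263.06 + 707.78 = 1,970.84 thousand.
Unemployment rate = 34.00 / 1,263.06 = 2.69%.
Labor force participation rate = 1,263.06 / 1,970.84 = 64.09%.

Unemployment rate ≈ 2.69%; labor force participation rate ≈ 64.09%.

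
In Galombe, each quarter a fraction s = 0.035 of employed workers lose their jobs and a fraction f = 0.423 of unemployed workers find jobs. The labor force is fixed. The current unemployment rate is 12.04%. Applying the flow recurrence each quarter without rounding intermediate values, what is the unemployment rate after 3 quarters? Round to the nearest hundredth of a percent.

With a fixed labor force, u_{t+1} = u_t + s·(1−u_t) − f·u_t = u_t·(1−s−f) + s.
Here 1−s−f = 0.542 and s = 0.035.
u_1 = 0.120400 × 0.542 + 0.035 = 0.100257.
u_2 = 0.100257 × 0.542 + 0.035 = 0.089339.
u_3 = 0.089339 × 0.542 + 0.035 = 0.083422.

Unemployment rate after three quarters ≈ 8.34%.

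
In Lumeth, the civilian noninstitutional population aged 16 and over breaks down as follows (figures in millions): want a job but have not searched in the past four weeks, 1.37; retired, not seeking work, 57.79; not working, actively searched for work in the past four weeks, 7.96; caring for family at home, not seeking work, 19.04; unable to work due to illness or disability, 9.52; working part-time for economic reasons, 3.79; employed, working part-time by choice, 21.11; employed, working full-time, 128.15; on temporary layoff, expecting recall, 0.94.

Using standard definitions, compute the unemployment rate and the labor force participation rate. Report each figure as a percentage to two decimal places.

Employed = 3.79 + 21.11 + 128.15 = 153.05 million (anyone who worked, including part-time for economic reasons, counts as employed).
Unemployed = 7.96 + 0.94 = 8.90 million (jobless and actively searching, or on temporary layoff).
Labor force = 153.05 + 8.90 = 161.95 million.
Not in labor force = 1.37 + 57.79 + 19.04 + 9.52 = 87.72 million (those not working and not actively searching are outside the labor force — including those who want a job but have given up searching).
Civilian working-age population = 161.95 + 87.72 = 249.67 million.
Unemployment rate = 8.90 / 161.95 = 5.50%.
Labor force participation rate = 161.95 / 249.67 = 64.87%.

Unemployment rate ≈ 5.50%; labor force participation rate ≈ 64.87%.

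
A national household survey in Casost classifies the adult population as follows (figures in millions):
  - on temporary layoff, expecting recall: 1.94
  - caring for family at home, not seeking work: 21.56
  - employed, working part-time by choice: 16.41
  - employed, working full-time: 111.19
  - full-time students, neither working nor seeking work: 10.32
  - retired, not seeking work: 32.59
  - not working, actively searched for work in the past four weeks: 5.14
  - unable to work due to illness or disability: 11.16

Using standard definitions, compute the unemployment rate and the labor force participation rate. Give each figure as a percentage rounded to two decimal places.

Unemployment rate ≈ 5.26%; labor force participation rate ≈ 64.04%.

Employed = 16.41 + 111.19 = 127.60 million.
Unemployed = 1.94 + 5.14 = 7.08 million (jobless and actively searching, or on temporary layoff).
Labor force = 127.60 + 7.08 = 134.68 million.
Not in labor force = 21.56 + 10.32 + 32.59 + 11.16 = 75.63 million (those not working and not actively searching are outside the labor force).
Civilian working-age population = 134.68 + 75.63 = 210.31 million.
Unemployment rate = 7.08 / 134.68 = 5.26%.
Labor force participation rate = 134.68 / 210.31 = 64.04%.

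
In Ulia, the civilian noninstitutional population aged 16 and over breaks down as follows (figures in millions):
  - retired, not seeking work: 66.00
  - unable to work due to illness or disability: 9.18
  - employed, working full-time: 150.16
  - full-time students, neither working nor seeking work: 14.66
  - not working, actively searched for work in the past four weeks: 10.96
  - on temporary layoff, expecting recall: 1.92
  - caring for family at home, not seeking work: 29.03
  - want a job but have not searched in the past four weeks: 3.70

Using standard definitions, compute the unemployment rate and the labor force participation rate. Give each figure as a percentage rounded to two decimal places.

Unemployment rate ≈ 7.90%; labor force participation rate ≈ 57.08%.

Employed = 150.16 million.
Unemployed = 10.96 + 1.92 = 12.88 million (jobless and actively searching, or on temporary layoff).
Labor force = 150.16 + 12.88 = 163.04 million.
Not in labor force = 66.00 + 9.18 + 14.66 + 29.03 + 3.70 = 122.57 million (those not working and not actively searching are outside the labor force — including those who want a job but have given up searching).
Civilian working-age population = 163.04 + 122.57 = 285.61 million.
Unemployment rate = 12.88 / 163.04 = 7.90%.
Labor force participation rate = 163.04 / 285.61 = 57.08%.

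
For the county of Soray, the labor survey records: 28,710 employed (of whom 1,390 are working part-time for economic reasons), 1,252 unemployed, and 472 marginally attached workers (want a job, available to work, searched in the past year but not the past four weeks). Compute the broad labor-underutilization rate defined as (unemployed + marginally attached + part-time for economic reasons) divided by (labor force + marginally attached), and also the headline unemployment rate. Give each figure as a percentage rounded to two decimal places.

Broad underutilization rate ≈ 10.23%; headline unemployment rate ≈ 4.18%.

Labor force = 28,710 + 1,252 = 29,962.
Numerator = 1,252 + 472 + 1,390 = 3,114.
Denominator = 29,962 + 472 = 30,434.
Broad rate = 3,114 / 30,434 = 10.23%.
Headline unemployment rate = 1,252 / 29,962 = 4.18%.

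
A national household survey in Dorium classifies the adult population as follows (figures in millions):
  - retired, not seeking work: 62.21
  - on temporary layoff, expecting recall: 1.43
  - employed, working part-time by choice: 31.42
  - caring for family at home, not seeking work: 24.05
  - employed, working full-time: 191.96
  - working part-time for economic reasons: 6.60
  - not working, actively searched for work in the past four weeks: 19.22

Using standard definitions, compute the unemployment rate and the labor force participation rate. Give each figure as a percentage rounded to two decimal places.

Employed = 31.42 + 191.96 + 6.60 = 229.98 million (anyone who worked, including part-time for economic reasons, counts as employed).
Unemployed = 1.43 + 19.22 = 20.65 million (jobless and actively searching, or on temporary layoff).
Labor force = 229.98 + 20.65 = 250.63 million.
Not in labor force = 62.21 + 24.05 = 86.26 million (those not working and not actively searching are outside the labor force).
Civilian working-age population = 250.63 + 86.26 = 336.89 million.
Unemployment rate = 20.65 / 250.63 = 8.24%.
Labor force participation rate = 250.63 / 336.89 = 74.40%.

Unemployment rate ≈ 8.24%; labor force participation rate ≈ 74.40%.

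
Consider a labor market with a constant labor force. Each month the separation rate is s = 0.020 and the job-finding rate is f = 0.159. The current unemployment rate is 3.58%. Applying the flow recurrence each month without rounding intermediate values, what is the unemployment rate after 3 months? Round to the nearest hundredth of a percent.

With a fixed labor force, u_{t+1} = u_t + s·(1−u_t) − f·u_t = u_t·(1−s−f) + s.
Here 1−s−f = 0.821 and s = 0.020.
u_1 = 0.035800 × 0.821 + 0.020 = 0.049392.
u_2 = 0.049392 × 0.821 + 0.020 = 0.060551.
u_3 = 0.060551 × 0.821 + 0.020 = 0.069712.

Unemployment rate after three months ≈ 6.97%.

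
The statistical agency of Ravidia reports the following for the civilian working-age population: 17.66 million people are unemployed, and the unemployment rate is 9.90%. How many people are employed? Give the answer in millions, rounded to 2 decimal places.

About 160.72 million are employed.

Labor force = U / u = 17.66 / 0.0990 ≈ 178.38 million.
Employed = labor force − unemployed = 178.38 − 17.66 = 160.72 million.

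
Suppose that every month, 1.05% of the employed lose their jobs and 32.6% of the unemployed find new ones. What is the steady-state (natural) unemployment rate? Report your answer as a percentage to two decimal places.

Steady-state unemployment rate ≈ 3.12%.

At steady state the flows balance: s·E = f·U, so U/(E+U) = s/(s+f).
u* = 1.05 / (1.05 + 32.6) = 1.05 / 33.65 = 3.12%.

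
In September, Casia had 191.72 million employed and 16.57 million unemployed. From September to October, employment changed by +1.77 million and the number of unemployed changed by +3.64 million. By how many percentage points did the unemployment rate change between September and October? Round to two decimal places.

September: labor force = 191.72 + 16.57 = 208.29; u = 16.57/208.29 = 7.96%.
October: labor force = 193.49 + 20.21 = 213.70; u = 20.21/213.70 = 9.46%.
Change = 9.46% − 7.96% = +1.50 pp.

The unemployment rate changed by +1.50 percentage points.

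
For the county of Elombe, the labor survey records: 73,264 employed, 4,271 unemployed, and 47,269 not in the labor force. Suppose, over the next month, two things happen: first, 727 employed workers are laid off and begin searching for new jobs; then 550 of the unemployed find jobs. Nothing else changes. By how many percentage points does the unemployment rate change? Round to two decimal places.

The unemployment rate changes by +0.23 percentage points.

Initially, labor force = 73,264 + 4,271 = 77,535, so u = 4,271/77,535 = 5.51%.
After the first change, employed falls and unemployed rises by 727; labor force unchanged → E = 72,537, U = 4,998, labor force = 77,535.
After the second change, unemployed falls and employed rises by 550; labor force unchanged → E = 73,087, U = 4,448, labor force = 77,535.
New unemployment rate = 4,448 / 77,535 = 5.74%.
Change = 5.74% − 5.51% = +0.23 percentage points.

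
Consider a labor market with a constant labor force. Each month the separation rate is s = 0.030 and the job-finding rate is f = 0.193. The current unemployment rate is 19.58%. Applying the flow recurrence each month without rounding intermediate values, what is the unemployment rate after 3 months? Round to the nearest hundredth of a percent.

Unemployment rate after three months ≈ 16.33%.

With a fixed labor force, u_{t+1} = u_t + s·(1−u_t) − f·u_t = u_t·(1−s−f) + s.
Here 1−s−f = 0.777 and s = 0.030.
u_1 = 0.195800 × 0.777 + 0.030 = 0.182137.
u_2 = 0.182137 × 0.777 + 0.030 = 0.171520.
u_3 = 0.171520 × 0.777 + 0.030 = 0.163271.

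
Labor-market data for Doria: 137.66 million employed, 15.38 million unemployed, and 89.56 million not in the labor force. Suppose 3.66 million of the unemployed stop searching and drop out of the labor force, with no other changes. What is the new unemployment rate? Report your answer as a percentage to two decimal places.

New unemployment rate ≈ 7.85%.

Initially, labor force = 137.66 + 15.38 = 153.04 million, so u = 15.38/153.04 = 10.05%.
After the change, unemployed and labor force both fall by 3.66 → E = 137.66, U = 11.72, labor force = 149.38 million.
New unemployment rate = 11.72 / 149.38 = 7.85%.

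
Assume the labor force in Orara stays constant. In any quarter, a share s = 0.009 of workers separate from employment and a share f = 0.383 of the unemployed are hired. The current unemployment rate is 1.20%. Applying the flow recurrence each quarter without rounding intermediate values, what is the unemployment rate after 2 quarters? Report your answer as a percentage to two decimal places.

With a fixed labor force, u_{t+1} = u_t + s·(1−u_t) − f·u_t = u_t·(1−s−f) + s.
Here 1−s−f = 0.608 and s = 0.009.
u_1 = 0.012000 × 0.608 + 0.009 = 0.016296.
u_2 = 0.016296 × 0.608 + 0.009 = 0.018908.

Unemployment rate after two quarters ≈ 1.89%.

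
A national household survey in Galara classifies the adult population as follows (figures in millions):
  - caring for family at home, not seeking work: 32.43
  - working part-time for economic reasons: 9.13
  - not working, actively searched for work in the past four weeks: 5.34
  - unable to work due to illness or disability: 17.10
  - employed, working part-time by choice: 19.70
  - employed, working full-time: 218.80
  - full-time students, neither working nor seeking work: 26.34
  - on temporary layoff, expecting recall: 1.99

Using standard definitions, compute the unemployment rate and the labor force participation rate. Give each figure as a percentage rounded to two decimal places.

Unemployment rate ≈ 2.87%; labor force participation rate ≈ 77.07%.

Employed = 9.13 + 19.70 + 218.80 = 247.63 million (anyone who worked, including part-time for economic reasons, counts as employed).
Unemployed = 5.34 + 1.99 = 7.33 million (jobless and actively searching, or on temporary layoff).
Labor force = 247.63 + 7.33 = 254.96 million.
Not in labor force = 32.43 + 17.10 + 26.34 = 75.87 million (those not working and not actively searching are outside the labor force).
Civilian working-age population = 254.96 + 75.87 = 330.83 million.
Unemployment rate = 7.33 / 254.96 = 2.87%.
Labor force participation rate = 254.96 / 330.83 = 77.07%.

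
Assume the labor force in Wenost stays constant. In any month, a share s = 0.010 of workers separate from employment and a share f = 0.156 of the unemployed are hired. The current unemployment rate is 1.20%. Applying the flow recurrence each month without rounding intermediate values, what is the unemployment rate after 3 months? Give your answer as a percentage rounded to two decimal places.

Unemployment rate after three months ≈ 3.23%.

With a fixed labor force, u_{t+1} = u_t + s·(1−u_t) − f·u_t = u_t·(1−s−f) + s.
Here 1−s−f = 0.834 and s = 0.010.
u_1 = 0.012000 × 0.834 + 0.010 = 0.020008.
u_2 = 0.020008 × 0.834 + 0.010 = 0.026687.
u_3 = 0.026687 × 0.834 + 0.010 = 0.032257.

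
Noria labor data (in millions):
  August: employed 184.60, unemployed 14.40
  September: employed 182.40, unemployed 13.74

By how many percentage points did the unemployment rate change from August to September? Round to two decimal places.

The unemployment rate changed by −0.23 percentage points.

August: labor force = 184.60 + 14.40 = 199.00; u = 14.40/199.00 = 7.24%.
September: labor force = 182.40 + 13.74 = 196.14; u = 13.74/196.14 = 7.01%.
Change = 7.01% − 7.24% = −0.23 pp.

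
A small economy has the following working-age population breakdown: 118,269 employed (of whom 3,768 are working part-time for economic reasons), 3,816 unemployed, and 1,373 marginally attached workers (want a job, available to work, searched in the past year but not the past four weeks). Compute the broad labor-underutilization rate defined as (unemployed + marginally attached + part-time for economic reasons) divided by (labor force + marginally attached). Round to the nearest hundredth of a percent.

Labor force = 118,269 + 3,816 = 122,085.
Numerator = 3,816 + 1,373 + 3,768 = 8,957.
Denominator = 122,085 + 1,373 = 123,458.
Broad rate = 8,957 / 123,458 = 7.26%.

Broad underutilization rate ≈ 7.26%.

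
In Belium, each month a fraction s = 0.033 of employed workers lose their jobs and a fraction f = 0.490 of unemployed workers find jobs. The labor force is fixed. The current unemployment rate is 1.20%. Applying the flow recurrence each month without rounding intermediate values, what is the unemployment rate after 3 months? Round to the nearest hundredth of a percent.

Unemployment rate after three months ≈ 5.76%.

With a fixed labor force, u_{t+1} = u_t + s·(1−u_t) − f·u_t = u_t·(1−s−f) + s.
Here 1−s−f = 0.477 and s = 0.033.
u_1 = 0.012000 × 0.477 + 0.033 = 0.038724.
u_2 = 0.038724 × 0.477 + 0.033 = 0.051471.
u_3 = 0.051471 × 0.477 + 0.033 = 0.057552.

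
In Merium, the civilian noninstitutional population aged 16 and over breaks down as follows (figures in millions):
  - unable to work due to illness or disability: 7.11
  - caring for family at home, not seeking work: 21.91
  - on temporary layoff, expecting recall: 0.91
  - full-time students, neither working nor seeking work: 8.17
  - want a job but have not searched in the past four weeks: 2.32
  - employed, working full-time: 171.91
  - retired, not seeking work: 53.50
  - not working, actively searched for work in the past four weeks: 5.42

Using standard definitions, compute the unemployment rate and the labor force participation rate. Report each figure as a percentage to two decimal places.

Employed = 171.91 million.
Unemployed = 0.91 + 5.42 = 6.33 million (jobless and actively searching, or on temporary layoff).
Labor force = 171.91 + 6.33 = 178.24 million.
Not in labor force = 7.11 + 21.91 + 8.17 + 2.32 + 53.50 = 93.01 million (those not working and not actively searching are outside the labor force — including those who want a job but have given up searching).
Civilian working-age population = 178.24 + 93.01 = 271.25 million.
Unemployment rate = 6.33 / 178.24 = 3.55%.
Labor force participation rate = 178.24 / 271.25 = 65.71%.

Unemployment rate ≈ 3.55%; labor force participation rate ≈ 65.71%.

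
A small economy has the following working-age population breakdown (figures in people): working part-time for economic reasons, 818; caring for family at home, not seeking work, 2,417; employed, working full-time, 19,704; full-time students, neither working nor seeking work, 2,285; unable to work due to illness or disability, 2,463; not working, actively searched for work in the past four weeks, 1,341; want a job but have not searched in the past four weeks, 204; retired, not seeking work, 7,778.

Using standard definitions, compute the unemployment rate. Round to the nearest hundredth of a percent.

Employed = 818 + 19,704 = 20,522 (anyone who worked, including part-time for economic reasons, counts as employed).
Unemployed = 1,341.
Labor force = 20,522 + 1,341 = 21,863.
Unemployment rate = 1,341 / 21,863 = 6.13%.

Unemployment rate ≈ 6.13%.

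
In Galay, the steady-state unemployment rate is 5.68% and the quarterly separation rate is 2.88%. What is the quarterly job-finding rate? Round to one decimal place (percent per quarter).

Job-finding rate ≈ 47.8% per quarter.

From u* = s/(s+f): f = s·(1−u)/u.
f = 2.88 × (1 − 0.0568) / 0.0568 = 2.7164 / 0.0568 ≈ 47.8% per quarter.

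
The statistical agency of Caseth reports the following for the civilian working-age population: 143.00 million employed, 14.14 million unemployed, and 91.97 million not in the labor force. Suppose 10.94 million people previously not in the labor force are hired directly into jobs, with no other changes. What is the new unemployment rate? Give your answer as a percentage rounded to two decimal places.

Initially, labor force = 143.00 + 14.14 = 157.14 million, so u = 14.14/157.14 = 9.00%.
After the change, employed and labor force both rise by 10.94; unemployed unchanged → E = 153.94, U = 14.14, labor force = 168.08 million.
New unemployment rate = 14.14 / 168.08 = 8.41%.

New unemployment rate ≈ 8.41%.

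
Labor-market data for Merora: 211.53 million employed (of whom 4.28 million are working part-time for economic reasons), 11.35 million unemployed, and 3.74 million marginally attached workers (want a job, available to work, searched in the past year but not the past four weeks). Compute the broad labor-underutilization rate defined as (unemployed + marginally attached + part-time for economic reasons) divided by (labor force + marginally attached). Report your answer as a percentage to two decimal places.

Labor force = 211.53 + 11.35 = 222.88 million.
Numerator = 11.35 + 3.74 + 4.28 = 19.37 million.
Denominator = 222.88 + 3.74 = 226.62 million.
Broad rate = 19.37 / 226.62 = 8.55%.

Broad underutilization rate ≈ 8.55%.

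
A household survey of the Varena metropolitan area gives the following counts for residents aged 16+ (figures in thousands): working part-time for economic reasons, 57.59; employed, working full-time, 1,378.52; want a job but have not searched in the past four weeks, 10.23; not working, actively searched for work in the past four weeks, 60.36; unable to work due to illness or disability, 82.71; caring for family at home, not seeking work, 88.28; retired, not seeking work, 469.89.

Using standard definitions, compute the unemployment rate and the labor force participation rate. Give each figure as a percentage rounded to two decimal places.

Employed = 57.59 + 1,378.52 = 1,436.11 thousand (anyone who worked, including part-time for economic reasons, counts as employed).
Unemployed = 60.36 thousand.
Labor force = 1,436.11 + 60.36 = 1,496.47 thousand.
Not in labor force = 10.23 + 82.71 + 88.28 + 469.89 = 651.11 thousand (those not working and not actively searching are outside the labor force — including those who want a job but have given up searching).
Civilian working-age population = 1,496.47 + 651.11 = 2,147.58 thousand.
Unemployment rate = 60.36 / 1,496.47 = 4.03%.
Labor force participation rate = 1,496.47 / 2,147.58 = 69.68%.

Unemployment rate ≈ 4.03%; labor force participation rate ≈ 69.68%.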